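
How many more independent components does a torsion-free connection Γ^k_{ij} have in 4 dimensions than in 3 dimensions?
Independent components in n dimensions: n × n(n+1)/2 = n^2(n+1)/2.
4D: 4 × 10 = 40
3D: 3 × 6 = 18
Difference = 40 - 18 = 22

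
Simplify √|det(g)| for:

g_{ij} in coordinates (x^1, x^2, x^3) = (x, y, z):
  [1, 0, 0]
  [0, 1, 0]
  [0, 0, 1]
det(g) = 1
√|det(g)| = 1
Volume element: dV = 1 dx dy dz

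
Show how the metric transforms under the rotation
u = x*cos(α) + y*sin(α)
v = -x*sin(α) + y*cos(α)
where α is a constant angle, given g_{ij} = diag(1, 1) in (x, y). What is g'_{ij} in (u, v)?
Invert the transformation: x = u*cos(α) - v*sin(α), y = u*sin(α) + v*cos(α)
g'_{ij} = (∂x^k/∂x'^i)(∂x^l/∂x'^j) g_{kl}; with g_{kl} = δ_{kl} this is Σ_k (∂x^k/∂x'^i)(∂x^k/∂x'^j).
Jacobian: ∂x/∂u = cos(α), ∂x/∂v = -sin(α), ∂y/∂u = sin(α), ∂y/∂v = cos(α)
g'_{uu} = (cos(α))(cos(α)) + (sin(α))(sin(α)) = 1
g'_{uv} = (cos(α))(-sin(α)) + (sin(α))(cos(α)) = 0
g'_{vv} = (-sin(α))(-sin(α)) + (cos(α))(cos(α)) = 1
g'_{ij} = diag(1, 1)
The Euclidean metric is invariant under rotations.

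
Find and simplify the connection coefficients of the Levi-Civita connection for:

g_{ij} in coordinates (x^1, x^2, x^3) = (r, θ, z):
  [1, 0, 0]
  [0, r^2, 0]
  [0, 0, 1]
Using Γ^k_{ij} = (1/2) g^{km} (∂_i g_{mj} + ∂_j g_{mi} - ∂_m g_{ij}); the metric is diagonal, so only the m = k term contributes.
Non-zero symbols (using the symmetry Γ^k_{ij} = Γ^k_{ji}):
Γ^r_{θ θ} = (1/2) g^{rr} (∂_θ g_{rθ} + ∂_θ g_{rθ} - ∂_r g_{θθ}) = (1/2)(1)((0) + (0) - (2*r)) = -r
Γ^θ_{r θ} = (1/2) g^{θθ} (∂_r g_{θθ} + ∂_θ g_{θr} - ∂_θ g_{rθ}) = (1/2)(1/r^2)((2*r) + (0) - (0)) = 1/r
All other Christoffel symbols are zero.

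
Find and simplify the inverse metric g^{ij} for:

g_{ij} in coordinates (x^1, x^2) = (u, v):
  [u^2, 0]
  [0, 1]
The metric is diagonal, so g^{ij} is diagonal with entries 1/g_{ii}: diag(1/(u^2), 1).
g^{ij}:
  [1/u^2, 0]
  [0, 1]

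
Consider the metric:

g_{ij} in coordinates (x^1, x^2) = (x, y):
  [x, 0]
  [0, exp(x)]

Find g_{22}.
With x^1 = x, x^2 = y, g_{22} = g_{yy} is the row-2, column-2 entry of the matrix.
g_{22} = exp(x)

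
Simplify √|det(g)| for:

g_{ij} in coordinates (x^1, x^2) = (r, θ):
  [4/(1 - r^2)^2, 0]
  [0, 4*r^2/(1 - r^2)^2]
det(g) = 16*r^2/(1 - r^2)^4
√|det(g)| = 4*r/(r^2 - 1)^2
Volume element: dV = 4*r/(r^2 - 1)^2 dr dθ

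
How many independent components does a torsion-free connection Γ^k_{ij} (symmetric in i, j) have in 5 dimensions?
Γ^k_{ij} has n choices for the upper index and n(n+1)/2 independent symmetric lower index pairs.
Total = 5 × 5×6/2 = 5 × 15 = 75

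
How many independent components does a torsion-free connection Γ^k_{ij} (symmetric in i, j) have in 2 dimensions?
Γ^k_{ij} has n choices for the upper index and n(n+1)/2 independent symmetric lower index pairs.
Total = 2 × 2×3/2 = 2 × 3 = 6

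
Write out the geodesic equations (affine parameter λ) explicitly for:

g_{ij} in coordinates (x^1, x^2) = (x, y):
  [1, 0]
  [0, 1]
Geodesic equation: d^2x^k/dλ^2 + Γ^k_{ij} (dx^i/dλ)(dx^j/dλ) = 0.
All Christoffel symbols vanish, so the geodesics are straight lines:
d^2x/dλ^2 = 0
d^2y/dλ^2 = 0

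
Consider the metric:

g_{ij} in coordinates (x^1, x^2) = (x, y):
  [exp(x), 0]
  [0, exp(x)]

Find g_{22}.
With x^1 = x, x^2 = y, g_{22} = g_{yy} is the row-2, column-2 entry of the matrix.
g_{22} = exp(x)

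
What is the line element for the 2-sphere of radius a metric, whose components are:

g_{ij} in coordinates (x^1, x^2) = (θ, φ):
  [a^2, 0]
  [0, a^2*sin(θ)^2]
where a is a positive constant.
ds^2 = g_{ij} dx^i dx^j; only the non-zero components contribute.
ds^2 = a^2 dθ^2 + a^2*sin(θ)^2 dφ^2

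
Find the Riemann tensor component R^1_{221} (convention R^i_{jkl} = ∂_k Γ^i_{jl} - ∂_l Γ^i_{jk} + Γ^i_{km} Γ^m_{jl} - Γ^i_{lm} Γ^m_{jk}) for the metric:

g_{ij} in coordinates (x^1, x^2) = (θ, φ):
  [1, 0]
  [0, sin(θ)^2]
Non-zero Christoffel symbols (Γ^k_{ij} = Γ^k_{ji}):
Γ^θ_{φ φ} = -sin(2*θ)/2
Γ^φ_{θ φ} = 1/tan(θ)
R^θ_{φ φ θ} = ∂_φ Γ^θ_{φ θ} - ∂_θ Γ^θ_{φ φ} + Γ^θ_{φ m} Γ^m_{φ θ} - Γ^θ_{θ m} Γ^m_{φ φ}
  = (0) - (-cos(2*θ)) + (-cos(θ)^2) - (0) = -sin(θ)^2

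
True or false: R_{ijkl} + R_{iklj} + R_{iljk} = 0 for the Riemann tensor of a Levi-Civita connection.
This is the first (algebraic) Bianchi identity.
True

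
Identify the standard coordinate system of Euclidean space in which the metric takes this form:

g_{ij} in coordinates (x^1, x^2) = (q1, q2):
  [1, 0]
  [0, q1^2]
The line element ds^2 = dq1^2 + q1^2 dq2^2 is dr^2 + r^2 dθ^2 with q1 = r, q2 = θ.
polar coordinates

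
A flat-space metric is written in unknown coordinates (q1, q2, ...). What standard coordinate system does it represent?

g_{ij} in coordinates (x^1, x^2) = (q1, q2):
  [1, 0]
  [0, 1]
All components are constant and the metric is the identity, i.e. orthonormal rectilinear coordinates.
Cartesian (2D) coordinates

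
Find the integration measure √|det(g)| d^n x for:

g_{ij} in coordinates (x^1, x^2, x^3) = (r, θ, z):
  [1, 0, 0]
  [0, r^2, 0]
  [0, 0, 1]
det(g) = r^2
√|det(g)| = r
Volume element: dV = r dr dθ dz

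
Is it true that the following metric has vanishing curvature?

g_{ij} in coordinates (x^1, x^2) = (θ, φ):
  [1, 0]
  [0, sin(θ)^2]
Non-zero Christoffel symbols:
Γ^θ_{φ φ} = -sin(2*θ)/2
Γ^φ_{θ φ} = 1/tan(θ)
Ricci tensor: R_{θθ} = 1, R_{θφ} = 0, R_{φφ} = sin(θ)^2
The Ricci tensor is non-zero, so the Riemann tensor is non-zero: not flat.
No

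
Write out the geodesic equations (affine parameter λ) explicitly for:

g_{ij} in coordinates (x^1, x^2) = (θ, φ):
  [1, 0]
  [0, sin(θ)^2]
Geodesic equation: d^2x^k/dλ^2 + Γ^k_{ij} (dx^i/dλ)(dx^j/dλ) = 0.
Non-zero Christoffel symbols:
Γ^θ_{φ φ} = -sin(2*θ)/2
Γ^φ_{θ φ} = 1/tan(θ)
Substituting (the symmetric pair Γ^k_{ij}, Γ^k_{ji} combines into a factor 2):
d^2θ/dλ^2 - (sin(2*θ)/2) (dφ/dλ)^2 = 0
d^2φ/dλ^2 + (2/tan(θ)) (dθ/dλ)(dφ/dλ) = 0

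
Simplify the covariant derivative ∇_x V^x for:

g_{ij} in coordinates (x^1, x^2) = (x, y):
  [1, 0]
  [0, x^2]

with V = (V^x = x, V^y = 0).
Non-zero Christoffel symbols:
Γ^x_{y y} = -x
Γ^y_{x y} = 1/x
∇_x V^x = ∂_x V^x + Γ^x_{x j} V^j
  = (1) + (0)(x) + (0)(0)
  = 1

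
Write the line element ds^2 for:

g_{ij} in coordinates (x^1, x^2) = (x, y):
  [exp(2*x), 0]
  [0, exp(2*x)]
ds^2 = g_{ij} dx^i dx^j; only the non-zero components contribute.
ds^2 = exp(2*x) dx^2 + exp(2*x) dy^2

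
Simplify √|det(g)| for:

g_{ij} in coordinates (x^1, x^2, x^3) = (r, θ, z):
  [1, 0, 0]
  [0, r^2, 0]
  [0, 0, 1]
det(g) = r^2
√|det(g)| = r
Volume element: dV = r dr dθ dz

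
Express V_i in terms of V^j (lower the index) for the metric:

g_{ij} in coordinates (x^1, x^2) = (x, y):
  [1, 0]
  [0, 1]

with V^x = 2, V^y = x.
V_i = g_{ij} V^j:
V_x = (1)(2) + (0)(x) = 2
V_y = (0)(2) + (1)(x) = x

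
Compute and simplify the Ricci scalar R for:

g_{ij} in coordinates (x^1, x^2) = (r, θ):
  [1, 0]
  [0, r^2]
Non-zero Christoffel symbols (Γ^k_{ij} = Γ^k_{ji}):
Γ^r_{θ θ} = -r
Γ^θ_{r θ} = 1/r
Ricci tensor (R_{ij} = R^k_{ikj}): R_{rr} = 0, R_{rθ} = 0, R_{θθ} = 0
Inverse metric: g^{rr} = 1, g^{θθ} = 1/r^2
R = g^{ij} R_{ij} = (1)(0) + (1/r^2)(0) = 0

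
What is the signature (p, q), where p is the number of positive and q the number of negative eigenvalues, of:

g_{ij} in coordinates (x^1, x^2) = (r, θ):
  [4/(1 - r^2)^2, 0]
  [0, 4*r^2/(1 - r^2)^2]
The metric is diagonal, so its eigenvalues are the diagonal entries: 4/(1 - r^2)^2, 4*r^2/(1 - r^2)^2 (at a generic point, where coordinate-dependent entries are positive).
2 positive, 0 negative.
(2, 0) - Riemannian (positive definite)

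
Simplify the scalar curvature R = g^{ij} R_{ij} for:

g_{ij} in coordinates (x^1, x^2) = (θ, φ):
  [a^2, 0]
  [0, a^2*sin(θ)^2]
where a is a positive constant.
Non-zero Christoffel symbols (Γ^k_{ij} = Γ^k_{ji}):
Γ^θ_{φ φ} = -sin(2*θ)/2
Γ^φ_{θ φ} = 1/tan(θ)
Ricci tensor (R_{ij} = R^k_{ikj}): R_{θθ} = 1, R_{θφ} = 0, R_{φφ} = sin(θ)^2
Inverse metric: g^{θθ} = 1/a^2, g^{φφ} = 1/(a^2*sin(θ)^2)
R = g^{ij} R_{ij} = (1/a^2)(1) + (1/(a^2*sin(θ)^2))(sin(θ)^2) = 2/a^2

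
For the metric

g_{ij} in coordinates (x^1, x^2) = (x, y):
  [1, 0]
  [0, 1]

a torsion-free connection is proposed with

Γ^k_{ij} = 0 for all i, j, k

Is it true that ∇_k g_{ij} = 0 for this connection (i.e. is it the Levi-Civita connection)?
Using ∇_k g_{ij} = ∂_k g_{ij} - Γ^m_{ki} g_{mj} - Γ^m_{kj} g_{im}:
e.g. ∇_y g_{yy} = (0) - (0) - (0) = 0
Every component ∇_k g_{ij} vanishes: the connection is metric compatible.
Yes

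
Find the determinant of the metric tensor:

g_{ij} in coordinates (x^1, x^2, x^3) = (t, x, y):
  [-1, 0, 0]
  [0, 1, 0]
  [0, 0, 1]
Diagonal metric: det(g) = g_{11}·g_{22}·g_{33}
= (-1)·(1)·(1)
det(g) = -1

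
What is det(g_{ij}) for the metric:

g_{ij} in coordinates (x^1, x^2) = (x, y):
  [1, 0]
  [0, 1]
For a 2×2 metric: det(g) = g_{11}·g_{22} - g_{12}·g_{21}
= (1)·(1) - (0)·(0)
= 1 - 0
det(g) = 1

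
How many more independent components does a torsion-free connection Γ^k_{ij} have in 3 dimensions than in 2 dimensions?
Independent components in n dimensions: n × n(n+1)/2 = n^2(n+1)/2.
3D: 3 × 6 = 18
2D: 2 × 3 = 6
Difference = 18 - 6 = 12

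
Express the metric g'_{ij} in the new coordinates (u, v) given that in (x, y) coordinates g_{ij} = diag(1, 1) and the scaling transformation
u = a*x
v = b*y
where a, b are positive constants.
Invert the transformation: x = u/a, y = v/b
g'_{ij} = (∂x^k/∂x'^i)(∂x^l/∂x'^j) g_{kl}; with g_{kl} = δ_{kl} this is Σ_k (∂x^k/∂x'^i)(∂x^k/∂x'^j).
Jacobian: ∂x/∂u = 1/a, ∂x/∂v = 0, ∂y/∂u = 0, ∂y/∂v = 1/b
g'_{uu} = (1/a)(1/a) + (0)(0) = 1/a^2
g'_{uv} = (1/a)(0) + (0)(1/b) = 0
g'_{vv} = (0)(0) + (1/b)(1/b) = 1/b^2
g'_{ij} = diag(1/a^2, 1/b^2)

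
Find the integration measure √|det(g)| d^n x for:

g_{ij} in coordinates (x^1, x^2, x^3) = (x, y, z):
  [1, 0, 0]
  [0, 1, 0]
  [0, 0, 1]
det(g) = 1
√|det(g)| = 1
Volume element: dV = 1 dx dy dz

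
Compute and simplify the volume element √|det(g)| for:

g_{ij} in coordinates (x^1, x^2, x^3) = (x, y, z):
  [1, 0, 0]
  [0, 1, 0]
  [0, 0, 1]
det(g) = 1
√|det(g)| = 1
Volume element: dV = 1 dx dy dz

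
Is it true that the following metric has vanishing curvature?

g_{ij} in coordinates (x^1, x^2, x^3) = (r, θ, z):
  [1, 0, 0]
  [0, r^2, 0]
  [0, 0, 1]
Non-zero Christoffel symbols:
Γ^r_{θ θ} = -r
Γ^θ_{r θ} = 1/r
Ricci tensor: R_{rr} = 0, R_{rθ} = 0, R_{rz} = 0, R_{θθ} = 0, R_{θz} = 0, R_{zz} = 0
All R_{ij} vanish; in 3 dimensions the Riemann tensor is fully determined by the Ricci tensor, so R^i_{jkl} = 0: the metric is flat (curvilinear coordinates on flat space).
Yes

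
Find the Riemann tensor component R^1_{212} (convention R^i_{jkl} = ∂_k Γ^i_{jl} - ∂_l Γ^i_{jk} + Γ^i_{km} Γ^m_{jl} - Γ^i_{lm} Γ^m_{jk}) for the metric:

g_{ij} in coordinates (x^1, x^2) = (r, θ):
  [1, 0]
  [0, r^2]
Non-zero Christoffel symbols (Γ^k_{ij} = Γ^k_{ji}):
Γ^r_{θ θ} = -r
Γ^θ_{r θ} = 1/r
R^r_{θ r θ} = ∂_r Γ^r_{θ θ} - ∂_θ Γ^r_{θ r} + Γ^r_{r m} Γ^m_{θ θ} - Γ^r_{θ m} Γ^m_{θ r}
  = (-1) - (0) + (0) - (-1) = 0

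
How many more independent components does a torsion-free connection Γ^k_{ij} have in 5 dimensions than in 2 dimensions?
Independent components in n dimensions: n × n(n+1)/2 = n^2(n+1)/2.
5D: 5 × 15 = 75
2D: 2 × 3 = 6
Difference = 75 - 6 = 69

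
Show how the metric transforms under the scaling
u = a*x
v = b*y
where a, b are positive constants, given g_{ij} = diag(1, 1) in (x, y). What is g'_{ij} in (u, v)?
Invert the transformation: x = u/a, y = v/b
g'_{ij} = (∂x^k/∂x'^i)(∂x^l/∂x'^j) g_{kl}; with g_{kl} = δ_{kl} this is Σ_k (∂x^k/∂x'^i)(∂x^k/∂x'^j).
Jacobian: ∂x/∂u = 1/a, ∂x/∂v = 0, ∂y/∂u = 0, ∂y/∂v = 1/b
g'_{uu} = (1/a)(1/a) + (0)(0) = 1/a^2
g'_{uv} = (1/a)(0) + (0)(1/b) = 0
g'_{vv} = (0)(0) + (1/b)(1/b) = 1/b^2
g'_{ij} = diag(1/a^2, 1/b^2)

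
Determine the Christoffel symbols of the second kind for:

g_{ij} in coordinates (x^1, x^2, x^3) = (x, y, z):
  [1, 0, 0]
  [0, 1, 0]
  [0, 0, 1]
Using Γ^k_{ij} = (1/2) g^{km} (∂_i g_{mj} + ∂_j g_{mi} - ∂_m g_{ij}); the metric is diagonal, so only the m = k term contributes.
Every metric component is constant, so all ∂_m g_{ij} = 0 and every Christoffel symbol vanishes.
All Christoffel symbols are zero.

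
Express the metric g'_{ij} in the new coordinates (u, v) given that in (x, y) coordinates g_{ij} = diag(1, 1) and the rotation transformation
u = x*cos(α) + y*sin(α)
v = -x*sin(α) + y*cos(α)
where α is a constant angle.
Invert the transformation: x = u*cos(α) - v*sin(α), y = u*sin(α) + v*cos(α)
g'_{ij} = (∂x^k/∂x'^i)(∂x^l/∂x'^j) g_{kl}; with g_{kl} = δ_{kl} this is Σ_k (∂x^k/∂x'^i)(∂x^k/∂x'^j).
Jacobian: ∂x/∂u = cos(α), ∂x/∂v = -sin(α), ∂y/∂u = sin(α), ∂y/∂v = cos(α)
g'_{uu} = (cos(α))(cos(α)) + (sin(α))(sin(α)) = 1
g'_{uv} = (cos(α))(-sin(α)) + (sin(α))(cos(α)) = 0
g'_{vv} = (-sin(α))(-sin(α)) + (cos(α))(cos(α)) = 1
g'_{ij} = diag(1, 1)
The Euclidean metric is invariant under rotations.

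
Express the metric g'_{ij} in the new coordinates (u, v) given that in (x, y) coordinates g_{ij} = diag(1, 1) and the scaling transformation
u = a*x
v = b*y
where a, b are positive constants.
Invert the transformation: x = u/a, y = v/b
g'_{ij} = (∂x^k/∂x'^i)(∂x^l/∂x'^j) g_{kl}; with g_{kl} = δ_{kl} this is Σ_k (∂x^k/∂x'^i)(∂x^k/∂x'^j).
Jacobian: ∂x/∂u = 1/a, ∂x/∂v = 0, ∂y/∂u = 0, ∂y/∂v = 1/b
g'_{uu} = (1/a)(1/a) + (0)(0) = 1/a^2
g'_{uv} = (1/a)(0) + (0)(1/b) = 0
g'_{vv} = (0)(0) + (1/b)(1/b) = 1/b^2
g'_{ij} = diag(1/a^2, 1/b^2)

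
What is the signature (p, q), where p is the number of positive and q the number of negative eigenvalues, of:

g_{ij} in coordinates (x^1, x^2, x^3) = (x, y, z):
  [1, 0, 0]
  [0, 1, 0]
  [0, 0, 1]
The metric is diagonal, so its eigenvalues are the diagonal entries: 1, 1, 1 (at a generic point, where coordinate-dependent entries are positive).
3 positive, 0 negative.
(3, 0) - Riemannian (positive definite)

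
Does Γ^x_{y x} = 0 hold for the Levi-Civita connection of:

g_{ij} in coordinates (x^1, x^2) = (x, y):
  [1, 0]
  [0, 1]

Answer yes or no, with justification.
Γ^x_{y x} = (1/2) g^{xx} (∂_y g_{xx} + ∂_x g_{xy} - ∂_x g_{yx}) = (1/2)(1)((0) + (0) - (0)) = 0
This equals the proposed value 0.
Yes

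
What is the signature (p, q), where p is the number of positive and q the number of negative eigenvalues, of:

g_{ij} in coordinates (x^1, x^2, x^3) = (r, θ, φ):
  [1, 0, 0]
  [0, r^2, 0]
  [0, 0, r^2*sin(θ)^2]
The metric is diagonal, so its eigenvalues are the diagonal entries: 1, r^2, r^2*sin(θ)^2 (at a generic point, where coordinate-dependent entries are positive).
3 positive, 0 negative.
(3, 0) - Riemannian (positive definite)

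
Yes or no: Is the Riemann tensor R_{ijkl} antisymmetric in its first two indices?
R_{ijkl} = -R_{jikl} (follows from metric compatibility).
Yes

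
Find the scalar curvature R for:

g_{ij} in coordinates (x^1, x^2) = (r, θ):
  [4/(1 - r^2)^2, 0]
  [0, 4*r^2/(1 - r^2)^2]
Non-zero Christoffel symbols (Γ^k_{ij} = Γ^k_{ji}):
Γ^r_{r r} = 2*r/(1 - r^2)
Γ^r_{θ θ} = (r^3 + r)/(r^2 - 1)
Γ^θ_{r θ} = (-r^2 - 1)/(r^3 - r)
Ricci tensor (R_{ij} = R^k_{ikj}): R_{rr} = -4/(r^2 - 1)^2, R_{rθ} = 0, R_{θθ} = -4*r^2/(r^2 - 1)^2
Inverse metric: g^{rr} = (1 - r^2)^2/4, g^{θθ} = (1 - r^2)^2/(4*r^2)
R = g^{ij} R_{ij} = ((1 - r^2)^2/4)(-4/(r^2 - 1)^2) + ((1 - r^2)^2/(4*r^2))(-4*r^2/(r^2 - 1)^2) = -2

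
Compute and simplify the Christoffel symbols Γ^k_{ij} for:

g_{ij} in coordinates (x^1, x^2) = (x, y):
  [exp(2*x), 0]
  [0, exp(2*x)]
Using Γ^k_{ij} = (1/2) g^{km} (∂_i g_{mj} + ∂_j g_{mi} - ∂_m g_{ij}); the metric is diagonal, so only the m = k term contributes.
Non-zero symbols (using the symmetry Γ^k_{ij} = Γ^k_{ji}):
Γ^x_{x x} = (1/2) g^{xx} (∂_x g_{xx} + ∂_x g_{xx} - ∂_x g_{xx}) = (1/2)(exp(-2*x))((2*exp(2*x)) + (2*exp(2*x)) - (2*exp(2*x))) = 1
Γ^x_{y y} = (1/2) g^{xx} (∂_y g_{xy} + ∂_y g_{xy} - ∂_x g_{yy}) = (1/2)(exp(-2*x))((0) + (0) - (2*exp(2*x))) = -1
Γ^y_{x y} = (1/2) g^{yy} (∂_x g_{yy} + ∂_y g_{yx} - ∂_y g_{xy}) = (1/2)(exp(-2*x))((2*exp(2*x)) + (0) - (0)) = 1
All other Christoffel symbols are zero.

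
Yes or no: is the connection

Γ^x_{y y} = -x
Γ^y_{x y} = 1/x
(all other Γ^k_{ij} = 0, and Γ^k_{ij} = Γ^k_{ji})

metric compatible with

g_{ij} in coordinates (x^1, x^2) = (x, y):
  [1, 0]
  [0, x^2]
Using ∇_k g_{ij} = ∂_k g_{ij} - Γ^m_{ki} g_{mj} - Γ^m_{kj} g_{im}:
e.g. ∇_x g_{yy} = (2*x) - (x) - (x) = 0
Every component ∇_k g_{ij} vanishes: the connection is metric compatible.
Yes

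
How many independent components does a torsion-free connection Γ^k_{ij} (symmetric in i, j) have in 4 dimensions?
Γ^k_{ij} has n choices for the upper index and n(n+1)/2 independent symmetric lower index pairs.
Total = 4 × 4×5/2 = 4 × 10 = 40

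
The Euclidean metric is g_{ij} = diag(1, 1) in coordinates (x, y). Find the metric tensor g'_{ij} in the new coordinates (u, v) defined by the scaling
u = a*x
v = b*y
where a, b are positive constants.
Invert the transformation: x = u/a, y = v/b
g'_{ij} = (∂x^k/∂x'^i)(∂x^l/∂x'^j) g_{kl}; with g_{kl} = δ_{kl} this is Σ_k (∂x^k/∂x'^i)(∂x^k/∂x'^j).
Jacobian: ∂x/∂u = 1/a, ∂x/∂v = 0, ∂y/∂u = 0, ∂y/∂v = 1/b
g'_{uu} = (1/a)(1/a) + (0)(0) = 1/a^2
g'_{uv} = (1/a)(0) + (0)(1/b) = 0
g'_{vv} = (0)(0) + (1/b)(1/b) = 1/b^2
g'_{ij} = diag(1/a^2, 1/b^2)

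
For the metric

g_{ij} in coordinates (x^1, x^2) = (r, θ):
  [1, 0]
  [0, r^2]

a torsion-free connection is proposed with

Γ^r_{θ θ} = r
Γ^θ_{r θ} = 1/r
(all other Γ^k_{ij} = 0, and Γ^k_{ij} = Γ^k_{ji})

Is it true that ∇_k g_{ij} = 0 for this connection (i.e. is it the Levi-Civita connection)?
Using ∇_k g_{ij} = ∂_k g_{ij} - Γ^m_{ki} g_{mj} - Γ^m_{kj} g_{im}:
∇_θ g_{rθ} = (0) - (r) - (r) = -2*r ≠ 0
So the connection is not metric compatible (it is not the Levi-Civita connection).
No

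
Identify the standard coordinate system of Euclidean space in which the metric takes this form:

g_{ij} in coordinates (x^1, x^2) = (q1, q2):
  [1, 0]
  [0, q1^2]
The line element ds^2 = dq1^2 + q1^2 dq2^2 is dr^2 + r^2 dθ^2 with q1 = r, q2 = θ.
polar coordinates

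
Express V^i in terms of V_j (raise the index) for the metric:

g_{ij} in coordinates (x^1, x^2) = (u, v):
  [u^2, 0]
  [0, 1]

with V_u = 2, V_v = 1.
Inverse metric (diagonal): g^{uu} = 1/u^2, g^{vv} = 1
V^i = g^{ij} V_j:
V^u = (1/u^2)(2) + (0)(1) = 2/u^2
V^v = (0)(2) + (1)(1) = 1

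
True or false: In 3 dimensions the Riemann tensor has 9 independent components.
n^2(n^2-1)/12 = 9·8/12 = 6 independent components for n = 3.
False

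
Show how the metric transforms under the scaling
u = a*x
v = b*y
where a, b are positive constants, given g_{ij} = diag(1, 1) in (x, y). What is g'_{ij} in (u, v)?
Invert the transformation: x = u/a, y = v/b
g'_{ij} = (∂x^k/∂x'^i)(∂x^l/∂x'^j) g_{kl}; with g_{kl} = δ_{kl} this is Σ_k (∂x^k/∂x'^i)(∂x^k/∂x'^j).
Jacobian: ∂x/∂u = 1/a, ∂x/∂v = 0, ∂y/∂u = 0, ∂y/∂v = 1/b
g'_{uu} = (1/a)(1/a) + (0)(0) = 1/a^2
g'_{uv} = (1/a)(0) + (0)(1/b) = 0
g'_{vv} = (0)(0) + (1/b)(1/b) = 1/b^2
g'_{ij} = diag(1/a^2, 1/b^2)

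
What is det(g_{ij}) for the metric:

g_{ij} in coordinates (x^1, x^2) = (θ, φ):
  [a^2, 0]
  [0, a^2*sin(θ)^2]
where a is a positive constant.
For a 2×2 metric: det(g) = g_{11}·g_{22} - g_{12}·g_{21}
= (a^2)·(a^2*sin(θ)^2) - (0)·(0)
= a^4*sin(θ)^2 - 0
det(g) = a^4*sin(θ)^2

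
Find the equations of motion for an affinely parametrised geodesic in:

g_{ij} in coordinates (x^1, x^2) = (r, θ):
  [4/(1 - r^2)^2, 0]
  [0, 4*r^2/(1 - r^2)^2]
Geodesic equation: d^2x^k/dλ^2 + Γ^k_{ij} (dx^i/dλ)(dx^j/dλ) = 0.
Non-zero Christoffel symbols:
Γ^r_{r r} = 2*r/(1 - r^2)
Γ^r_{θ θ} = (r^3 + r)/(r^2 - 1)
Γ^θ_{r θ} = (-r^2 - 1)/(r^3 - r)
Substituting (the symmetric pair Γ^k_{ij}, Γ^k_{ji} combines into a factor 2):
d^2r/dλ^2 + (2*r/(1 - r^2)) (dr/dλ)^2 + ((r^3 + r)/(r^2 - 1)) (dθ/dλ)^2 = 0
d^2θ/dλ^2 + ((-2*r^2 - 2)/(r^3 - r)) (dr/dλ)(dθ/dλ) = 0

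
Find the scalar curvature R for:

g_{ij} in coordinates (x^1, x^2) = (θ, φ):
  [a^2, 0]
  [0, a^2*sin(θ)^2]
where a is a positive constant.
Non-zero Christoffel symbols (Γ^k_{ij} = Γ^k_{ji}):
Γ^θ_{φ φ} = -sin(2*θ)/2
Γ^φ_{θ φ} = 1/tan(θ)
Ricci tensor (R_{ij} = R^k_{ikj}): R_{θθ} = 1, R_{θφ} = 0, R_{φφ} = sin(θ)^2
Inverse metric: g^{θθ} = 1/a^2, g^{φφ} = 1/(a^2*sin(θ)^2)
R = g^{ij} R_{ij} = (1/a^2)(1) + (1/(a^2*sin(θ)^2))(sin(θ)^2) = 2/a^2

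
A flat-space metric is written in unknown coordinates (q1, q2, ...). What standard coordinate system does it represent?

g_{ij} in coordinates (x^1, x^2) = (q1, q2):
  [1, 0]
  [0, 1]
All components are constant and the metric is the identity, i.e. orthonormal rectilinear coordinates.
Cartesian (2D) coordinates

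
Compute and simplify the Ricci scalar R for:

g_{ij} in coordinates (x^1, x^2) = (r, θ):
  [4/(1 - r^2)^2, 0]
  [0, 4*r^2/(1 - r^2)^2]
Non-zero Christoffel symbols (Γ^k_{ij} = Γ^k_{ji}):
Γ^r_{r r} = 2*r/(1 - r^2)
Γ^r_{θ θ} = (r^3 + r)/(r^2 - 1)
Γ^θ_{r θ} = (-r^2 - 1)/(r^3 - r)
Ricci tensor (R_{ij} = R^k_{ikj}): R_{rr} = -4/(r^2 - 1)^2, R_{rθ} = 0, R_{θθ} = -4*r^2/(r^2 - 1)^2
Inverse metric: g^{rr} = (1 - r^2)^2/4, g^{θθ} = (1 - r^2)^2/(4*r^2)
R = g^{ij} R_{ij} = ((1 - r^2)^2/4)(-4/(r^2 - 1)^2) + ((1 - r^2)^2/(4*r^2))(-4*r^2/(r^2 - 1)^2) = -2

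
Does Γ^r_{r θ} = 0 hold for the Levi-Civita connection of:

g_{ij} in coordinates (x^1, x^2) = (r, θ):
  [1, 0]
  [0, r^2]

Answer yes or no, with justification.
Γ^r_{r θ} = (1/2) g^{rr} (∂_r g_{rθ} + ∂_θ g_{rr} - ∂_r g_{rθ}) = (1/2)(1)((0) + (0) - (0)) = 0
This equals the proposed value 0.
Yes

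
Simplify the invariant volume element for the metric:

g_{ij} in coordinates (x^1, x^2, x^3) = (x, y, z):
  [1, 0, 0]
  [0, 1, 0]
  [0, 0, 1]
det(g) = 1
√|det(g)| = 1
Volume element: dV = 1 dx dy dz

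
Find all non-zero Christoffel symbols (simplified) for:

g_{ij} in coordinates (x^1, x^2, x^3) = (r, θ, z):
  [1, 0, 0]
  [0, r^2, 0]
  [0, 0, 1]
Using Γ^k_{ij} = (1/2) g^{km} (∂_i g_{mj} + ∂_j g_{mi} - ∂_m g_{ij}); the metric is diagonal, so only the m = k term contributes.
Non-zero symbols (using the symmetry Γ^k_{ij} = Γ^k_{ji}):
Γ^r_{θ θ} = (1/2) g^{rr} (∂_θ g_{rθ} + ∂_θ g_{rθ} - ∂_r g_{θθ}) = (1/2)(1)((0) + (0) - (2*r)) = -r
Γ^θ_{r θ} = (1/2) g^{θθ} (∂_r g_{θθ} + ∂_θ g_{θr} - ∂_θ g_{rθ}) = (1/2)(1/r^2)((2*r) + (0) - (0)) = 1/r
All other Christoffel symbols are zero.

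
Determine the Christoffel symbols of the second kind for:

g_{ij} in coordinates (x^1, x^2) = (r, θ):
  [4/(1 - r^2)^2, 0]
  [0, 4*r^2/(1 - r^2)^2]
Using Γ^k_{ij} = (1/2) g^{km} (∂_i g_{mj} + ∂_j g_{mi} - ∂_m g_{ij}); the metric is diagonal, so only the m = k term contributes.
Non-zero symbols (using the symmetry Γ^k_{ij} = Γ^k_{ji}):
Γ^r_{r r} = (1/2) g^{rr} (∂_r g_{rr} + ∂_r g_{rr} - ∂_r g_{rr}) = (1/2)((1 - r^2)^2/4)((16*r/(1 - r^2)^3) + (16*r/(1 - r^2)^3) - (16*r/(1 - r^2)^3)) = 2*r/(1 - r^2)
Γ^r_{θ θ} = (1/2) g^{rr} (∂_θ g_{rθ} + ∂_θ g_{rθ} - ∂_r g_{θθ}) = (1/2)((1 - r^2)^2/4)((0) + (0) - (-8*(r^3 + r)/(r^2 - 1)^3)) = (r^3 + r)/(r^2 - 1)
Γ^θ_{r θ} = (1/2) g^{θθ} (∂_r g_{θθ} + ∂_θ g_{θr} - ∂_θ g_{rθ}) = (1/2)((1 - r^2)^2/(4*r^2))((-8*(r^3 + r)/(r^2 - 1)^3) + (0) - (0)) = (-r^2 - 1)/(r^3 - r)
All other Christoffel symbols are zero.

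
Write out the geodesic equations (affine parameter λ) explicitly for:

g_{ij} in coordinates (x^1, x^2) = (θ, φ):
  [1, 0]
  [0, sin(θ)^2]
Geodesic equation: d^2x^k/dλ^2 + Γ^k_{ij} (dx^i/dλ)(dx^j/dλ) = 0.
Non-zero Christoffel symbols:
Γ^θ_{φ φ} = -sin(2*θ)/2
Γ^φ_{θ φ} = 1/tan(θ)
Substituting (the symmetric pair Γ^k_{ij}, Γ^k_{ji} combines into a factor 2):
d^2θ/dλ^2 - (sin(2*θ)/2) (dφ/dλ)^2 = 0
d^2φ/dλ^2 + (2/tan(θ)) (dθ/dλ)(dφ/dλ) = 0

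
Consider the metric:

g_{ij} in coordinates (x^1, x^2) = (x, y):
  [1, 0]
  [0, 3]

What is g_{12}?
With x^1 = x, x^2 = y, g_{12} = g_{xy} is the row-1, column-2 entry of the matrix.
g_{12} = 0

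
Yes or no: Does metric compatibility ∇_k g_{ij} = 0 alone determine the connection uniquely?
One also needs vanishing torsion; metric compatibility plus torsion-freeness singles out the Levi-Civita connection.
No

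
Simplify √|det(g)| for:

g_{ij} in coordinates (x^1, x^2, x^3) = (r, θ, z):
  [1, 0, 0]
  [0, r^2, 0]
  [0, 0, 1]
det(g) = r^2
√|det(g)| = r
Volume element: dV = r dr dθ dz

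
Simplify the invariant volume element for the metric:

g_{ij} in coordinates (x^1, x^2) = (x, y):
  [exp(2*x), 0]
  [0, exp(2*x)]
det(g) = exp(4*x)
√|det(g)| = exp(2*x)
Volume element: dV = exp(2*x) dx dy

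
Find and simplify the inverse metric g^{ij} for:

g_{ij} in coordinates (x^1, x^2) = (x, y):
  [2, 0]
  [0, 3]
The metric is diagonal, so g^{ij} is diagonal with entries 1/g_{ii}: diag(1/2, 1/3).
g^{ij}:
  [1/2, 0]
  [0, 1/3]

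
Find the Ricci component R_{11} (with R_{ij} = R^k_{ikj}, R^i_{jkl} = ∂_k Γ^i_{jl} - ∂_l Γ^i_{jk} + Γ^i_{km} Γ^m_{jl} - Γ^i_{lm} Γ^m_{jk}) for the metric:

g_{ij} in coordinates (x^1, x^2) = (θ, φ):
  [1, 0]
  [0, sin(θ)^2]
Non-zero Christoffel symbols (Γ^k_{ij} = Γ^k_{ji}):
Γ^θ_{φ φ} = -sin(2*θ)/2
Γ^φ_{θ φ} = 1/tan(θ)
R^θ_{θ θ θ} = 0 (a repeated index in an antisymmetric pair)
R^φ_{θ φ θ} = ∂_φ Γ^φ_{θ θ} - ∂_θ Γ^φ_{θ φ} + Γ^φ_{φ m} Γ^m_{θ θ} - Γ^φ_{θ m} Γ^m_{θ φ}
  = (0) - (-1/sin(θ)^2) + (0) - (1/tan(θ)^2) = 1
R_{θθ} = R^θ_{θ θ θ} + R^φ_{θ φ θ} = (0) + (1) = 1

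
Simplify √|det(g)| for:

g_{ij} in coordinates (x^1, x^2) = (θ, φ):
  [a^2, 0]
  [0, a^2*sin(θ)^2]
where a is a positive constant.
det(g) = a^4*sin(θ)^2
√|det(g)| = a^2*sin(θ) (taking 0 < θ < π so that |sin(θ)| = sin(θ))
Volume element: dV = a^2*sin(θ) dθ dφ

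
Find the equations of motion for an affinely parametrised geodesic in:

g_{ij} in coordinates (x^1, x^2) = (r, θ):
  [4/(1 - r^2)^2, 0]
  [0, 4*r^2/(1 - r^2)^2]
Geodesic equation: d^2x^k/dλ^2 + Γ^k_{ij} (dx^i/dλ)(dx^j/dλ) = 0.
Non-zero Christoffel symbols:
Γ^r_{r r} = 2*r/(1 - r^2)
Γ^r_{θ θ} = (r^3 + r)/(r^2 - 1)
Γ^θ_{r θ} = (-r^2 - 1)/(r^3 - r)
Substituting (the symmetric pair Γ^k_{ij}, Γ^k_{ji} combines into a factor 2):
d^2r/dλ^2 + (2*r/(1 - r^2)) (dr/dλ)^2 + ((r^3 + r)/(r^2 - 1)) (dθ/dλ)^2 = 0
d^2θ/dλ^2 + ((-2*r^2 - 2)/(r^3 - r)) (dr/dλ)(dθ/dλ) = 0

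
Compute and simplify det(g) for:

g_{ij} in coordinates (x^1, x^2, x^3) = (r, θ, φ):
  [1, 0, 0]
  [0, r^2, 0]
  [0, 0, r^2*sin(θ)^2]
Diagonal metric: det(g) = g_{11}·g_{22}·g_{33}
= (1)·(r^2)·(r^2*sin(θ)^2)
det(g) = r^4*sin(θ)^2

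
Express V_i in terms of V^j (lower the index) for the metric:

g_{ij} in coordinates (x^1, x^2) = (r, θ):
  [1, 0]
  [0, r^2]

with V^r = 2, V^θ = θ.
V_i = g_{ij} V^j:
V_r = (1)(2) + (0)(θ) = 2
V_θ = (0)(2) + (r^2)(θ) = r^2*θ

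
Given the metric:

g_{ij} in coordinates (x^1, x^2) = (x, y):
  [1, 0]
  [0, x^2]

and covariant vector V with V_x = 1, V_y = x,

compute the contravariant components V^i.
Inverse metric (diagonal): g^{xx} = 1, g^{yy} = 1/x^2
V^i = g^{ij} V_j:
V^x = (1)(1) + (0)(x) = 1
V^y = (0)(1) + (1/x^2)(x) = 1/x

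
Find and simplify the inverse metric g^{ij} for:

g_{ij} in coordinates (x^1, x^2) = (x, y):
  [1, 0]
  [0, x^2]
The metric is diagonal, so g^{ij} is diagonal with entries 1/g_{ii}: diag(1, 1/(x^2)).
g^{ij}:
  [1, 0]
  [0, 1/x^2]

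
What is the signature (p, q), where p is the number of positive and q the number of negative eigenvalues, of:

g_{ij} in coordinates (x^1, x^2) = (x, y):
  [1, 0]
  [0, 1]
The metric is diagonal, so its eigenvalues are the diagonal entries: 1, 1 (at a generic point, where coordinate-dependent entries are positive).
2 positive, 0 negative.
(2, 0) - Riemannian (positive definite)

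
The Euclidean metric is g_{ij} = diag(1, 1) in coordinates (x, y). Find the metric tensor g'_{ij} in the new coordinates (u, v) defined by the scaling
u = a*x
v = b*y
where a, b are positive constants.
Invert the transformation: x = u/a, y = v/b
g'_{ij} = (∂x^k/∂x'^i)(∂x^l/∂x'^j) g_{kl}; with g_{kl} = δ_{kl} this is Σ_k (∂x^k/∂x'^i)(∂x^k/∂x'^j).
Jacobian: ∂x/∂u = 1/a, ∂x/∂v = 0, ∂y/∂u = 0, ∂y/∂v = 1/b
g'_{uu} = (1/a)(1/a) + (0)(0) = 1/a^2
g'_{uv} = (1/a)(0) + (0)(1/b) = 0
g'_{vv} = (0)(0) + (1/b)(1/b) = 1/b^2
g'_{ij} = diag(1/a^2, 1/b^2)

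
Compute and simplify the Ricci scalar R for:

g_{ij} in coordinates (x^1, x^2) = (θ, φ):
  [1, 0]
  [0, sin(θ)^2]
Non-zero Christoffel symbols (Γ^k_{ij} = Γ^k_{ji}):
Γ^θ_{φ φ} = -sin(2*θ)/2
Γ^φ_{θ φ} = 1/tan(θ)
Ricci tensor (R_{ij} = R^k_{ikj}): R_{θθ} = 1, R_{θφ} = 0, R_{φφ} = sin(θ)^2
Inverse metric: g^{θθ} = 1, g^{φφ} = 1/sin(θ)^2
R = g^{ij} R_{ij} = (1)(1) + (1/sin(θ)^2)(sin(θ)^2) = 2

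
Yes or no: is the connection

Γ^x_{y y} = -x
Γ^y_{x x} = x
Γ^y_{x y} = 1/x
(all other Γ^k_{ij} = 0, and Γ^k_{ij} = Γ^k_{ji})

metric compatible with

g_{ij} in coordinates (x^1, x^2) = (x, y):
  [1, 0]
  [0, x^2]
Using ∇_k g_{ij} = ∂_k g_{ij} - Γ^m_{ki} g_{mj} - Γ^m_{kj} g_{im}:
∇_x g_{xy} = (0) - (x^3) - (0) = -x^3 ≠ 0
So the connection is not metric compatible (it is not the Levi-Civita connection).
No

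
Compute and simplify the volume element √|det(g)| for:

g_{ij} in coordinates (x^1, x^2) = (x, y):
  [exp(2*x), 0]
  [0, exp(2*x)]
det(g) = exp(4*x)
√|det(g)| = exp(2*x)
Volume element: dV = exp(2*x) dx dy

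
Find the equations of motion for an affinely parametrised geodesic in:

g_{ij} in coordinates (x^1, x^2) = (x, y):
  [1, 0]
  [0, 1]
Geodesic equation: d^2x^k/dλ^2 + Γ^k_{ij} (dx^i/dλ)(dx^j/dλ) = 0.
All Christoffel symbols vanish, so the geodesics are straight lines:
d^2x/dλ^2 = 0
d^2y/dλ^2 = 0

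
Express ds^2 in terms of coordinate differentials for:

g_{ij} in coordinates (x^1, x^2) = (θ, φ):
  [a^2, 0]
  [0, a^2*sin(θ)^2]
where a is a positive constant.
ds^2 = g_{ij} dx^i dx^j; only the non-zero components contribute.
ds^2 = a^2 dθ^2 + a^2*sin(θ)^2 dφ^2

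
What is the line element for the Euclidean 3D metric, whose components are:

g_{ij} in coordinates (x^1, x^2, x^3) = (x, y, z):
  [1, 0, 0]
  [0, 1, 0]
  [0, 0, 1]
ds^2 = g_{ij} dx^i dx^j; only the non-zero components contribute.
ds^2 = dx^2 + dy^2 + dz^2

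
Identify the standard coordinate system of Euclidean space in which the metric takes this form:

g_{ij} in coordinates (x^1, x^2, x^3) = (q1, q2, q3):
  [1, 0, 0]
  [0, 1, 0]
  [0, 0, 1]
All components are constant and the metric is the identity, i.e. orthonormal rectilinear coordinates.
Cartesian (3D) coordinates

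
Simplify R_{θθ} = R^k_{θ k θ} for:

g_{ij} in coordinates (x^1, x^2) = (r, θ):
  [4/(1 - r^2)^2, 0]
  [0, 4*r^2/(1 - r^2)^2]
Non-zero Christoffel symbols (Γ^k_{ij} = Γ^k_{ji}):
Γ^r_{r r} = 2*r/(1 - r^2)
Γ^r_{θ θ} = (r^3 + r)/(r^2 - 1)
Γ^θ_{r θ} = (-r^2 - 1)/(r^3 - r)
R^r_{θ r θ} = ∂_r Γ^r_{θ θ} - ∂_θ Γ^r_{θ r} + Γ^r_{r m} Γ^m_{θ θ} - Γ^r_{θ m} Γ^m_{θ r}
  = ((r^4 - 4*r^2 - 1)/(r^2 - 1)^2) - (0) + (-2*r^2*(r^2 + 1)/(r^2 - 1)^2) - (-(r^2 + 1)^2/(r^2 - 1)^2) = -4*r^2/(r^2 - 1)^2
R^θ_{θ θ θ} = 0 (a repeated index in an antisymmetric pair)
R_{θθ} = R^r_{θ r θ} + R^θ_{θ θ θ} = (-4*r^2/(r^2 - 1)^2) + (0) = -4*r^2/(r^2 - 1)^2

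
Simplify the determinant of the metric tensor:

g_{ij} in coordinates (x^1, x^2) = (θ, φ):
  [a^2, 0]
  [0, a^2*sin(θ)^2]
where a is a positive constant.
For a 2×2 metric: det(g) = g_{11}·g_{22} - g_{12}·g_{21}
= (a^2)·(a^2*sin(θ)^2) - (0)·(0)
= a^4*sin(θ)^2 - 0
det(g) = a^4*sin(θ)^2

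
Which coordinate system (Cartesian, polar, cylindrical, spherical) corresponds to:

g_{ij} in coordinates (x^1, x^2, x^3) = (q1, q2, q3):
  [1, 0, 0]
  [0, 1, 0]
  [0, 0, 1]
All components are constant and the metric is the identity, i.e. orthonormal rectilinear coordinates.
Cartesian (3D) coordinates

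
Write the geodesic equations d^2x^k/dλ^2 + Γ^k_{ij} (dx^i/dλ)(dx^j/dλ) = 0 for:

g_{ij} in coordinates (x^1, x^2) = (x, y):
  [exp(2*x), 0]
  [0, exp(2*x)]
Geodesic equation: d^2x^k/dλ^2 + Γ^k_{ij} (dx^i/dλ)(dx^j/dλ) = 0.
Non-zero Christoffel symbols:
Γ^x_{x x} = 1
Γ^x_{y y} = -1
Γ^y_{x y} = 1
Substituting (the symmetric pair Γ^k_{ij}, Γ^k_{ji} combines into a factor 2):
d^2x/dλ^2 + (dx/dλ)^2 - (dy/dλ)^2 = 0
d^2y/dλ^2 + 2 (dx/dλ)(dy/dλ) = 0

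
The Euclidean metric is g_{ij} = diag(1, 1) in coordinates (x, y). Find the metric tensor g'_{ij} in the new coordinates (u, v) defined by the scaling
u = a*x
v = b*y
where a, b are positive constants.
Invert the transformation: x = u/a, y = v/b
g'_{ij} = (∂x^k/∂x'^i)(∂x^l/∂x'^j) g_{kl}; with g_{kl} = δ_{kl} this is Σ_k (∂x^k/∂x'^i)(∂x^k/∂x'^j).
Jacobian: ∂x/∂u = 1/a, ∂x/∂v = 0, ∂y/∂u = 0, ∂y/∂v = 1/b
g'_{uu} = (1/a)(1/a) + (0)(0) = 1/a^2
g'_{uv} = (1/a)(0) + (0)(1/b) = 0
g'_{vv} = (0)(0) + (1/b)(1/b) = 1/b^2
g'_{ij} = diag(1/a^2, 1/b^2)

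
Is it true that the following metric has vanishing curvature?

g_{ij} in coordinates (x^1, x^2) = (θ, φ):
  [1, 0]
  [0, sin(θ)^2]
Non-zero Christoffel symbols:
Γ^θ_{φ φ} = -sin(2*θ)/2
Γ^φ_{θ φ} = 1/tan(θ)
Ricci tensor: R_{θθ} = 1, R_{θφ} = 0, R_{φφ} = sin(θ)^2
The Ricci tensor is non-zero, so the Riemann tensor is non-zero: not flat.
No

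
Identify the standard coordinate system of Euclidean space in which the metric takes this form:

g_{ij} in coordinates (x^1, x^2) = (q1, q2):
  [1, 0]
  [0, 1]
All components are constant and the metric is the identity, i.e. orthonormal rectilinear coordinates.
Cartesian (2D) coordinates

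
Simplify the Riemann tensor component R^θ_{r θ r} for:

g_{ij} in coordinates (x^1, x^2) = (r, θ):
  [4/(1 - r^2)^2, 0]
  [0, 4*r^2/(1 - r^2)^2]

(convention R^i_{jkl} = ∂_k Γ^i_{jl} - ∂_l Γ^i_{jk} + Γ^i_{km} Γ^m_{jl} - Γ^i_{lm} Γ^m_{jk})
Non-zero Christoffel symbols (Γ^k_{ij} = Γ^k_{ji}):
Γ^r_{r r} = 2*r/(1 - r^2)
Γ^r_{θ θ} = (r^3 + r)/(r^2 - 1)
Γ^θ_{r θ} = (-r^2 - 1)/(r^3 - r)
R^θ_{r θ r} = ∂_θ Γ^θ_{r r} - ∂_r Γ^θ_{r θ} + Γ^θ_{θ m} Γ^m_{r r} - Γ^θ_{r m} Γ^m_{r θ}
  = (0) - ((r^4 + 4*r^2 - 1)/(r^3 - r)^2) + (2*(r^2 + 1)/(r^2 - 1)^2) - ((r^2 + 1)^2/(r^3 - r)^2) = -4/(r^2 - 1)^2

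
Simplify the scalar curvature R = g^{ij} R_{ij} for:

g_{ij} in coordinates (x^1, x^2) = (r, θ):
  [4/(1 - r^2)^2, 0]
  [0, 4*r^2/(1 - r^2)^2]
Non-zero Christoffel symbols (Γ^k_{ij} = Γ^k_{ji}):
Γ^r_{r r} = 2*r/(1 - r^2)
Γ^r_{θ θ} = (r^3 + r)/(r^2 - 1)
Γ^θ_{r θ} = (-r^2 - 1)/(r^3 - r)
Ricci tensor (R_{ij} = R^k_{ikj}): R_{rr} = -4/(r^2 - 1)^2, R_{rθ} = 0, R_{θθ} = -4*r^2/(r^2 - 1)^2
Inverse metric: g^{rr} = (1 - r^2)^2/4, g^{θθ} = (1 - r^2)^2/(4*r^2)
R = g^{ij} R_{ij} = ((1 - r^2)^2/4)(-4/(r^2 - 1)^2) + ((1 - r^2)^2/(4*r^2))(-4*r^2/(r^2 - 1)^2) = -2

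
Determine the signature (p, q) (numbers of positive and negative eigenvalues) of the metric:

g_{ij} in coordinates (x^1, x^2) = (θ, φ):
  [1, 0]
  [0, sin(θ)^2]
The metric is diagonal, so its eigenvalues are the diagonal entries: 1, sin(θ)^2 (at a generic point, where coordinate-dependent entries are positive).
2 positive, 0 negative.
(2, 0) - Riemannian (positive definite)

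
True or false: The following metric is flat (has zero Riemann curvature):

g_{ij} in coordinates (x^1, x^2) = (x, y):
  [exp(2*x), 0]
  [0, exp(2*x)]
Non-zero Christoffel symbols:
Γ^x_{x x} = 1
Γ^x_{y y} = -1
Γ^y_{x y} = 1
Ricci tensor: R_{xx} = 0, R_{xy} = 0, R_{yy} = 0
All R_{ij} vanish; in 2 dimensions the Riemann tensor is fully determined by the Ricci tensor, so R^i_{jkl} = 0: the metric is flat (curvilinear coordinates on flat space).
True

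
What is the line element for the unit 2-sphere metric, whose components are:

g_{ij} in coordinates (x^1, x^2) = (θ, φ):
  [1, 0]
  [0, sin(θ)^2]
ds^2 = g_{ij} dx^i dx^j; only the non-zero components contribute.
ds^2 = dθ^2 + sin(θ)^2 dφ^2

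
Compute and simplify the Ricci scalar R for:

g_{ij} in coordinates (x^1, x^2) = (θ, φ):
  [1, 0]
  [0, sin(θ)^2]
Non-zero Christoffel symbols (Γ^k_{ij} = Γ^k_{ji}):
Γ^θ_{φ φ} = -sin(2*θ)/2
Γ^φ_{θ φ} = 1/tan(θ)
Ricci tensor (R_{ij} = R^k_{ikj}): R_{θθ} = 1, R_{θφ} = 0, R_{φφ} = sin(θ)^2
Inverse metric: g^{θθ} = 1, g^{φφ} = 1/sin(θ)^2
R = g^{ij} R_{ij} = (1)(1) + (1/sin(θ)^2)(sin(θ)^2) = 2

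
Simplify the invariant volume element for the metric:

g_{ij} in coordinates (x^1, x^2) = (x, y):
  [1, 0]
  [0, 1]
det(g) = 1
√|det(g)| = 1
Volume element: dV = 1 dx dy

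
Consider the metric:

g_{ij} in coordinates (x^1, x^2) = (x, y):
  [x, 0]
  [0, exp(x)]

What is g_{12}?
With x^1 = x, x^2 = y, g_{12} = g_{xy} is the row-1, column-2 entry of the matrix.
g_{12} = 0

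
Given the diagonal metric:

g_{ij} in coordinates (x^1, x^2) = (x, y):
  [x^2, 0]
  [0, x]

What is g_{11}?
With x^1 = x, x^2 = y, g_{11} = g_{xx} is the row-1, column-1 entry of the matrix.
g_{11} = x^2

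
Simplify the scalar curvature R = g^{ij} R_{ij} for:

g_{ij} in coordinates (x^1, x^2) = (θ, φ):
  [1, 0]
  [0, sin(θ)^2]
Non-zero Christoffel symbols (Γ^k_{ij} = Γ^k_{ji}):
Γ^θ_{φ φ} = -sin(2*θ)/2
Γ^φ_{θ φ} = 1/tan(θ)
Ricci tensor (R_{ij} = R^k_{ikj}): R_{θθ} = 1, R_{θφ} = 0, R_{φφ} = sin(θ)^2
Inverse metric: g^{θθ} = 1, g^{φφ} = 1/sin(θ)^2
R = g^{ij} R_{ij} = (1)(1) + (1/sin(θ)^2)(sin(θ)^2) = 2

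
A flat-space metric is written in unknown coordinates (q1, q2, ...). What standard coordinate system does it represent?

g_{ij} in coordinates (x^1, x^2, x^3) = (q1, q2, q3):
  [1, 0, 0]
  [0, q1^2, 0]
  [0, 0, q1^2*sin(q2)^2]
The line element ds^2 = dq1^2 + q1^2 dq2^2 + q1^2 sin(q2)^2 dq3^2 is dr^2 + r^2 dθ^2 + r^2 sin(θ)^2 dφ^2 with q1 = r, q2 = θ, q3 = φ.
spherical coordinates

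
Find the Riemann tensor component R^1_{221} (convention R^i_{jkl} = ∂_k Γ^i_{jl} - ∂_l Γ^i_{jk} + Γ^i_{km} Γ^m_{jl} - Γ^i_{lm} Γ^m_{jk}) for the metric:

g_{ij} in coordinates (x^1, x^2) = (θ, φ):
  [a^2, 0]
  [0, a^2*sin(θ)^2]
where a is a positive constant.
Non-zero Christoffel symbols (Γ^k_{ij} = Γ^k_{ji}):
Γ^θ_{φ φ} = -sin(2*θ)/2
Γ^φ_{θ φ} = 1/tan(θ)
R^θ_{φ φ θ} = ∂_φ Γ^θ_{φ θ} - ∂_θ Γ^θ_{φ φ} + Γ^θ_{φ m} Γ^m_{φ θ} - Γ^θ_{θ m} Γ^m_{φ φ}
  = (0) - (-cos(2*θ)) + (-cos(θ)^2) - (0) = -sin(θ)^2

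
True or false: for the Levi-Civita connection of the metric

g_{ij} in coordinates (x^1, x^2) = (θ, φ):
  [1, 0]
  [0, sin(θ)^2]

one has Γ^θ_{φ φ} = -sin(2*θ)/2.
Γ^θ_{φ φ} = (1/2) g^{θθ} (∂_φ g_{θφ} + ∂_φ g_{θφ} - ∂_θ g_{φφ}) = (1/2)(1)((0) + (0) - (sin(2*θ))) = -sin(2*θ)/2
This equals the proposed value -sin(2*θ)/2.
True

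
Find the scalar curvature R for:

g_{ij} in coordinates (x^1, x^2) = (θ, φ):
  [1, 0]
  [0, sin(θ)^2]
Non-zero Christoffel symbols (Γ^k_{ij} = Γ^k_{ji}):
Γ^θ_{φ φ} = -sin(2*θ)/2
Γ^φ_{θ φ} = 1/tan(θ)
Ricci tensor (R_{ij} = R^k_{ikj}): R_{θθ} = 1, R_{θφ} = 0, R_{φφ} = sin(θ)^2
Inverse metric: g^{θθ} = 1, g^{φφ} = 1/sin(θ)^2
R = g^{ij} R_{ij} = (1)(1) + (1/sin(θ)^2)(sin(θ)^2) = 2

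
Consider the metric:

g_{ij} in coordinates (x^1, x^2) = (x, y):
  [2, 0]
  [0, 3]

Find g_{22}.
With x^1 = x, x^2 = y, g_{22} = g_{yy} is the row-2, column-2 entry of the matrix.
g_{22} = 3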